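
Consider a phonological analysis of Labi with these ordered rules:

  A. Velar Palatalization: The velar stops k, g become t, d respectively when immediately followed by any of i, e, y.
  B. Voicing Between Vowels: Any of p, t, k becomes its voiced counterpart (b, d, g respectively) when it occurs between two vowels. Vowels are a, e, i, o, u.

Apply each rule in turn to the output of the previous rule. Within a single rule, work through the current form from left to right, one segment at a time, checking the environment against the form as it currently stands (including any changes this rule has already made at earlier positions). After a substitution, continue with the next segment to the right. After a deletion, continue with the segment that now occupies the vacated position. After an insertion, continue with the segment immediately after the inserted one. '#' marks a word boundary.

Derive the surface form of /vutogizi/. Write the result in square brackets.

[vudodizi]

A Velar Palatalization: [vutogizi] → [vutodizi]
B Voicing Between Vowels: [vutodizi] → [vudodizi]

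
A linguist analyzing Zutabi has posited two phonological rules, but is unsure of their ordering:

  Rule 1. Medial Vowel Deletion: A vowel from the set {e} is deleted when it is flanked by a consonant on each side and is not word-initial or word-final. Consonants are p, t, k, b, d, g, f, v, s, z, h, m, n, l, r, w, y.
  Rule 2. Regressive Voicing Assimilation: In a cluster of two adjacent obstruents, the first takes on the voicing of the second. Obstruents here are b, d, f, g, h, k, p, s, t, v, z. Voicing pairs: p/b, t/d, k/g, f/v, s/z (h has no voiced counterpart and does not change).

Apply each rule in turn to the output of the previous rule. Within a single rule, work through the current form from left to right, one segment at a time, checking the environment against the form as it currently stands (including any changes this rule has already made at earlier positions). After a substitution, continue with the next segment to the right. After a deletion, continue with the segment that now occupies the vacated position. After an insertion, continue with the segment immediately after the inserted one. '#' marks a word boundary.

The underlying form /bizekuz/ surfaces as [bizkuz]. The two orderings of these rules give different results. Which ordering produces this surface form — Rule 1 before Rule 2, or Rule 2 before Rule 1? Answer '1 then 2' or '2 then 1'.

Order 1 then 2:
  1 Medial Vowel Deletion: [bizekuz] → [bizkuz]
  2 Regressive Voicing Assimilation: [bizkuz] → [biskuz]
  result: [biskuz]
Order 2 then 1:
  2 Regressive Voicing Assimilation: no change — [bizekuz]
  1 Medial Vowel Deletion: [bizekuz] → [bizkuz]
  result: [bizkuz]

2 then 1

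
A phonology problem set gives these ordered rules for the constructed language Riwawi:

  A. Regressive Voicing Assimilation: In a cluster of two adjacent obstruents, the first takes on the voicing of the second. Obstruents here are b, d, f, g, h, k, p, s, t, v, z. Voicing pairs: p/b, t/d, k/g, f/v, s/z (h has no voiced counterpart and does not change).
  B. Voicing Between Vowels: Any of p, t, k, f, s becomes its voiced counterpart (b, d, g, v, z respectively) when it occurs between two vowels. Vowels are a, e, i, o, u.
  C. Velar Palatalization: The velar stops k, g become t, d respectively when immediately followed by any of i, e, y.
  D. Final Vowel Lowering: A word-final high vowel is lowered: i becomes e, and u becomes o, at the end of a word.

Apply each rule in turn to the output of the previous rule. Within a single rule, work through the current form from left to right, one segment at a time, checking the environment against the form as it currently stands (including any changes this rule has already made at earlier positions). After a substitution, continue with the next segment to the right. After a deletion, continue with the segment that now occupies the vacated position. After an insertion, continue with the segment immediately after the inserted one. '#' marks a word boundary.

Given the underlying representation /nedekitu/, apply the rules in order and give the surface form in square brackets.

A Regressive Voicing Assimilation: no change — [nedekitu]
B Voicing Between Vowels: [nedekitu] → [nedegidu]
C Velar Palatalization: [nedegidu] → [nededidu]
D Final Vowel Lowering: [nededidu] → [nededido]

[nededido]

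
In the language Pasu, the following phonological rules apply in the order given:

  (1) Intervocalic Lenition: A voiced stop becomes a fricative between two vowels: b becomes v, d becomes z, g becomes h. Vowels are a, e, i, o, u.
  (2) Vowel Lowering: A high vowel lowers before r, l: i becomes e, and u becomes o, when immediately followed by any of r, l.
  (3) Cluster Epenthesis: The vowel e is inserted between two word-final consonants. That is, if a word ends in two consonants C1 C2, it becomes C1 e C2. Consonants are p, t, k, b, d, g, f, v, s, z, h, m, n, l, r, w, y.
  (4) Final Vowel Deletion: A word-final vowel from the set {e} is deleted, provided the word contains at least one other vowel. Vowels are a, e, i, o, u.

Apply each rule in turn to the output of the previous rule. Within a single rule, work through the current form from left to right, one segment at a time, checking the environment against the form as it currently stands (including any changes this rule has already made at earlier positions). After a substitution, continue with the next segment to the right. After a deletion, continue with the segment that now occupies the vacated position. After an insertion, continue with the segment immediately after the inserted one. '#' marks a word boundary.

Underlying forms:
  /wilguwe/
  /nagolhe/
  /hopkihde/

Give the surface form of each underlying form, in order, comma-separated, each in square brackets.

/wilguwe/:
  (1) Intervocalic Lenition: no change — [wilguwe]
  (2) Vowel Lowering: [wilguwe] → [welguwe]
  (3) Cluster Epenthesis: no change — [welguwe]
  (4) Final Vowel Deletion: [welguwe] → [welguw]
/nagolhe/:
  (1) Intervocalic Lenition: [nagolhe] → [naholhe]
  (2) Vowel Lowering: no change — [naholhe]
  (3) Cluster Epenthesis: no change — [naholhe]
  (4) Final Vowel Deletion: [naholhe] → [naholh]
/hopkihde/:
  (1) Intervocalic Lenition: no change — [hopkihde]
  (2) Vowel Lowering: no change — [hopkihde]
  (3) Cluster Epenthesis: no change — [hopkihde]
  (4) Final Vowel Deletion: [hopkihde] → [hopkihd]

[welguw], [naholh], [hopkihd]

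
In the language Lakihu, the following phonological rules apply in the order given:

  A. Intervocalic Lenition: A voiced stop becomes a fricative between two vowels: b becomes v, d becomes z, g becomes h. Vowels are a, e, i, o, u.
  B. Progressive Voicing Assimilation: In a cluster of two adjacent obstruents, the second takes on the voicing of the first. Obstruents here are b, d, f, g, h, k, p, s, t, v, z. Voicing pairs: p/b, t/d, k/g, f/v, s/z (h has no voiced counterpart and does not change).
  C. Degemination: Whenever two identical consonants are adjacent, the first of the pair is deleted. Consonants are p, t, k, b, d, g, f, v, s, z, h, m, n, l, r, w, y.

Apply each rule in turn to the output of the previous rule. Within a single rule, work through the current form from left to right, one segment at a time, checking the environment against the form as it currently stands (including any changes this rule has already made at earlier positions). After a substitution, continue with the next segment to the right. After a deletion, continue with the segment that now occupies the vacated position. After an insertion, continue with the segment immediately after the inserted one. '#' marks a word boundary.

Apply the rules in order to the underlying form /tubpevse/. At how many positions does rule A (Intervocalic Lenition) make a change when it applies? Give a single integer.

0

A Intervocalic Lenition: no change — [tubpevse]
B Progressive Voicing Assimilation: [tubpevse] → [tubbevze]
C Degemination: [tubbevze] → [tubevze]
Rule A changed 0 position(s).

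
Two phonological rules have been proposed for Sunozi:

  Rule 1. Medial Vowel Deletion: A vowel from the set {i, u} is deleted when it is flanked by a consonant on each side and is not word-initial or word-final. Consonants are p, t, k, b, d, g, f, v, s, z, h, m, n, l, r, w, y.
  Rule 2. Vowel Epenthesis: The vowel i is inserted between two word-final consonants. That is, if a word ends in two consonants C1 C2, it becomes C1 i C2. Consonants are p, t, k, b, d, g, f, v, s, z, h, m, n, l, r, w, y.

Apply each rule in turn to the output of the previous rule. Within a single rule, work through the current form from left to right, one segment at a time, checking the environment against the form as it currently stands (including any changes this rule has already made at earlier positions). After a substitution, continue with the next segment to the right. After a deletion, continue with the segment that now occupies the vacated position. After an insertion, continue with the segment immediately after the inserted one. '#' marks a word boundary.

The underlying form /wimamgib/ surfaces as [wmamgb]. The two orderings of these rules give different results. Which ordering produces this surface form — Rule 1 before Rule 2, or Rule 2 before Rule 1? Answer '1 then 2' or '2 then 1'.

Order 1 then 2:
  1 Medial Vowel Deletion: [wimamgib] → [wmamgb]
  2 Vowel Epenthesis: [wmamgb] → [wmamgib]
  result: [wmamgib]
Order 2 then 1:
  2 Vowel Epenthesis: no change — [wimamgib]
  1 Medial Vowel Deletion: [wimamgib] → [wmamgb]
  result: [wmamgb]

2 then 1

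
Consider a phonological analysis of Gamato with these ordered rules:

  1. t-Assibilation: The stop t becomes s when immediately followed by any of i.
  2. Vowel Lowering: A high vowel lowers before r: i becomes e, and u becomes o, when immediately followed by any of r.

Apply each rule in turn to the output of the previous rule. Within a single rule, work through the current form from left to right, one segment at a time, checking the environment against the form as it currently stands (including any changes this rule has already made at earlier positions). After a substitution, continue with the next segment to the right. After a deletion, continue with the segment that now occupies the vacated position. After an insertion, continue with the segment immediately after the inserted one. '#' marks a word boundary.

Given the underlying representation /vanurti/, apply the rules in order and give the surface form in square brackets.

[vanorsi]

1 t-Assibilation: [vanurti] → [vanursi]
2 Vowel Lowering: [vanursi] → [vanorsi]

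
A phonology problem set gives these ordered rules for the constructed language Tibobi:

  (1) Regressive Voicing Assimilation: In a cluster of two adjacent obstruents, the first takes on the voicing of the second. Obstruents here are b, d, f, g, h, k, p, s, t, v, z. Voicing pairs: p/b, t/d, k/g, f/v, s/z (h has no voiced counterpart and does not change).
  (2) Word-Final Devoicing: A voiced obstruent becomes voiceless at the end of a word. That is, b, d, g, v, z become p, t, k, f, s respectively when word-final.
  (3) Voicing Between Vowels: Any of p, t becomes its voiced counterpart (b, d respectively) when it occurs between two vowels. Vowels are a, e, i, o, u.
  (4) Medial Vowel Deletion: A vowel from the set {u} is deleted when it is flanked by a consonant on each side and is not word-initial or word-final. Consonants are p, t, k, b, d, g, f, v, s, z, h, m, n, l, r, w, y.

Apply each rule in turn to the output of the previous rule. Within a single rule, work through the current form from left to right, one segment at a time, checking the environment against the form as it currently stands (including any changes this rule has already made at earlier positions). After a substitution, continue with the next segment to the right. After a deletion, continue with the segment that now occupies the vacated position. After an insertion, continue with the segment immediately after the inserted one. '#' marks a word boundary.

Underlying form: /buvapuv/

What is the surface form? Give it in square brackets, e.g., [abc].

[bvabf]

(1) Regressive Voicing Assimilation: no change — [buvapuv]
(2) Word-Final Devoicing: [buvapuv] → [buvapuf]
(3) Voicing Between Vowels: [buvapuf] → [buvabuf]
(4) Medial Vowel Deletion: [buvabuf] → [bvabf]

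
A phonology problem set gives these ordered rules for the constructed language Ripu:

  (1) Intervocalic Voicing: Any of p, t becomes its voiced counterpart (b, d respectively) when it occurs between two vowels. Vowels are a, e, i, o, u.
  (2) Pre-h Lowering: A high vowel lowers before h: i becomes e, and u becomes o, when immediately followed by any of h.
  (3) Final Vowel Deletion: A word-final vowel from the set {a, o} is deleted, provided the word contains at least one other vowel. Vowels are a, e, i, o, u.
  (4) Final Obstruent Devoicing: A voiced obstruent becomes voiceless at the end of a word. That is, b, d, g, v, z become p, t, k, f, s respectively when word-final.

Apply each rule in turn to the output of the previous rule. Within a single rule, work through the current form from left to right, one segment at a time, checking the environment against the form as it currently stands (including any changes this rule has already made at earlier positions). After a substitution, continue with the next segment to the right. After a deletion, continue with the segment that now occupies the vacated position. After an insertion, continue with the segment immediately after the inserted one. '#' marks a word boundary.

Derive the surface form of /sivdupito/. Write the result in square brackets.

[sivdubit]

(1) Intervocalic Voicing: [sivdupito] → [sivdubido]
(2) Pre-h Lowering: no change — [sivdubido]
(3) Final Vowel Deletion: [sivdubido] → [sivdubid]
(4) Final Obstruent Devoicing: [sivdubid] → [sivdubit]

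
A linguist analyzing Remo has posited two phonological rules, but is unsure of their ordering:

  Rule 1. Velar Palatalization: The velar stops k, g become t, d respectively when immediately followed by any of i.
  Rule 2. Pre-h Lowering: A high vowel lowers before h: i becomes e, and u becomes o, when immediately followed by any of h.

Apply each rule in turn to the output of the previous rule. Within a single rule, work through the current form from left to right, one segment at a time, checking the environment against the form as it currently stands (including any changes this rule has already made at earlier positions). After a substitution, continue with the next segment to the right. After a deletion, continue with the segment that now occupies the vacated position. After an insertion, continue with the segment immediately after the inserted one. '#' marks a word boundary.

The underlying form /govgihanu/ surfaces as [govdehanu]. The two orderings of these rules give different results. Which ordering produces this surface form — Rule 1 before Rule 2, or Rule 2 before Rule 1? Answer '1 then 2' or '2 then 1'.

Order 1 then 2:
  1 Velar Palatalization: [govgihanu] → [govdihanu]
  2 Pre-h Lowering: [govdihanu] → [govdehanu]
  result: [govdehanu]
Order 2 then 1:
  2 Pre-h Lowering: [govgihanu] → [govgehanu]
  1 Velar Palatalization: no change — [govgehanu]
  result: [govgehanu]

1 then 2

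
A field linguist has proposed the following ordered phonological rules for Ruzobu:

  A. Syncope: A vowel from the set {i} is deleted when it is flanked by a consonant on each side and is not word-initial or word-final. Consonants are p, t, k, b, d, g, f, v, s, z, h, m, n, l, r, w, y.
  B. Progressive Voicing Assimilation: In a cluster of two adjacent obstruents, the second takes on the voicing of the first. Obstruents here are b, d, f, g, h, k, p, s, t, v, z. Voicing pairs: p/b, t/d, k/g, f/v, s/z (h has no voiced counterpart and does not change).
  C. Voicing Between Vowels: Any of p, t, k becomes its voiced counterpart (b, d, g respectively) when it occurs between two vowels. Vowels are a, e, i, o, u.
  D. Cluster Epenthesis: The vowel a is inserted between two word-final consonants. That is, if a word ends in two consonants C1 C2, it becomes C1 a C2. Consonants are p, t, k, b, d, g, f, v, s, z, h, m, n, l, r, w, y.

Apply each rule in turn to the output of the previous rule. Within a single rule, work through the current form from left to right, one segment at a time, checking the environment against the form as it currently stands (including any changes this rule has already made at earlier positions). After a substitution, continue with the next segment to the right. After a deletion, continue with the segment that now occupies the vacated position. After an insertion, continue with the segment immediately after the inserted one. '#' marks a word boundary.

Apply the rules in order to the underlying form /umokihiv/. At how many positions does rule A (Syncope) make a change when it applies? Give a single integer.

2

A Syncope: [umokihiv] → [umokhv]
B Progressive Voicing Assimilation: [umokhv] → [umokhf]
C Voicing Between Vowels: no change — [umokhf]
D Cluster Epenthesis: [umokhf] → [umokhaf]
Rule A changed 2 position(s).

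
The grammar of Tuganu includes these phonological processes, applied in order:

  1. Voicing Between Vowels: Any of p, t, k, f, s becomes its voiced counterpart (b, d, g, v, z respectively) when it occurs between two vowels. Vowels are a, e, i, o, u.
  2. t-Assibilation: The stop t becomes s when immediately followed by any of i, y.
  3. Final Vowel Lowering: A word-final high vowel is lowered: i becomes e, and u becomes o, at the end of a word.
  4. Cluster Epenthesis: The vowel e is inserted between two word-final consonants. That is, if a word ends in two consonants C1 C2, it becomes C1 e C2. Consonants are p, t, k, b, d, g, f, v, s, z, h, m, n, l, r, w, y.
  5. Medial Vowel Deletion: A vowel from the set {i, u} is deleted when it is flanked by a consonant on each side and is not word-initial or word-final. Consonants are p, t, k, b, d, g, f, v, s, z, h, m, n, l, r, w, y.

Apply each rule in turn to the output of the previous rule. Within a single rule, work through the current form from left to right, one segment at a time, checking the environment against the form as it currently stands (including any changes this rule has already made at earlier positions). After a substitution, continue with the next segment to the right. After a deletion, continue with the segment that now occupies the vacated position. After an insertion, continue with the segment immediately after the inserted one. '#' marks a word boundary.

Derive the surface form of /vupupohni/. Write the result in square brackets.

[vbbohne]

1 Voicing Between Vowels: [vupupohni] → [vububohni]
2 t-Assibilation: no change — [vububohni]
3 Final Vowel Lowering: [vububohni] → [vububohne]
4 Cluster Epenthesis: no change — [vububohne]
5 Medial Vowel Deletion: [vububohne] → [vbbohne]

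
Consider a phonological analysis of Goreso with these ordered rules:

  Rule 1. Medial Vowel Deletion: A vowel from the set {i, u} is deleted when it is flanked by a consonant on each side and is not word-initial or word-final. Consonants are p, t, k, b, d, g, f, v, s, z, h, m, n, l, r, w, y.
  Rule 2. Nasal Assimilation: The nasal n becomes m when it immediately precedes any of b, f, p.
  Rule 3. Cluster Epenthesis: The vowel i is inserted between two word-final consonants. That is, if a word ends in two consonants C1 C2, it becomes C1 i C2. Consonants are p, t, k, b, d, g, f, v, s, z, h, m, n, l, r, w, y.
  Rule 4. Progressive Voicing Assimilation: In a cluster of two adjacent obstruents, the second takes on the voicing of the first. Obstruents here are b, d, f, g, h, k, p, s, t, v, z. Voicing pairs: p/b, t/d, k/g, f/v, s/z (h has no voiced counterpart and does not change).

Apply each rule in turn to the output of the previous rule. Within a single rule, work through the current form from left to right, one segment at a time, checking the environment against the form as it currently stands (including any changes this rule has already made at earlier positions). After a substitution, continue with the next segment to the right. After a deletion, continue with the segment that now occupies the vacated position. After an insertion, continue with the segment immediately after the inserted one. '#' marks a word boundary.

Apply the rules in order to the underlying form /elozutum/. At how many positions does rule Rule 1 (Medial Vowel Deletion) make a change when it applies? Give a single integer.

2

Rule 1 Medial Vowel Deletion: [elozutum] → [eloztm]
Rule 2 Nasal Assimilation: no change — [eloztm]
Rule 3 Cluster Epenthesis: [eloztm] → [eloztim]
Rule 4 Progressive Voicing Assimilation: [eloztim] → [elozdim]
Rule Rule 1 changed 2 position(s).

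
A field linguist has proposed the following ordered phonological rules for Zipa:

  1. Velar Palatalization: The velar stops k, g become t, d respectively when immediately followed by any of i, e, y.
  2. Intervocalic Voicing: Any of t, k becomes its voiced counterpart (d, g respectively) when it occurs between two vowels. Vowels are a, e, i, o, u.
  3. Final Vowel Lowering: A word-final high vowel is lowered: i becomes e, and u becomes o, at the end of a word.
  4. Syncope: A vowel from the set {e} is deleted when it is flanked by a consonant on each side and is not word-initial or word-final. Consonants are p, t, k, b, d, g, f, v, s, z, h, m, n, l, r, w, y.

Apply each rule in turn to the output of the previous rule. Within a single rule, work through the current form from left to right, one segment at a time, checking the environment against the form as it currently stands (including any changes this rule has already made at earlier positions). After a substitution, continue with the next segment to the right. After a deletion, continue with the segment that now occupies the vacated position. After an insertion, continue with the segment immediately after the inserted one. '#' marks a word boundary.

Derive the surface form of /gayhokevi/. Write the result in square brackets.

1 Velar Palatalization: [gayhokevi] → [gayhotevi]
2 Intervocalic Voicing: [gayhotevi] → [gayhodevi]
3 Final Vowel Lowering: [gayhodevi] → [gayhodeve]
4 Syncope: [gayhodeve] → [gayhodve]

[gayhodve]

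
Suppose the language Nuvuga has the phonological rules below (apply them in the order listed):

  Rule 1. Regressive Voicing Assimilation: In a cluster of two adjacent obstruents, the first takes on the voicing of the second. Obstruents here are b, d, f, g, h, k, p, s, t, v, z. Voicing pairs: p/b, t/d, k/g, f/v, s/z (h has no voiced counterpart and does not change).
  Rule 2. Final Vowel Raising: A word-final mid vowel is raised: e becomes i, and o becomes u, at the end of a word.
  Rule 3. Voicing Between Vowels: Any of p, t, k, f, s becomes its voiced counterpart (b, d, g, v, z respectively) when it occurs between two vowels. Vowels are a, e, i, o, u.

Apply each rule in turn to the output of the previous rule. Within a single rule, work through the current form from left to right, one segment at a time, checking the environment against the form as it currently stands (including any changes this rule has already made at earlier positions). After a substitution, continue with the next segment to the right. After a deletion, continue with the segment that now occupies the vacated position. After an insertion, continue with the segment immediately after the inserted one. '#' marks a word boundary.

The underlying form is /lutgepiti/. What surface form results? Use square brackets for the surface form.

[ludgebidi]

Rule 1 Regressive Voicing Assimilation: [lutgepiti] → [ludgepiti]
Rule 2 Final Vowel Raising: no change — [ludgepiti]
Rule 3 Voicing Between Vowels: [ludgepiti] → [ludgebidi]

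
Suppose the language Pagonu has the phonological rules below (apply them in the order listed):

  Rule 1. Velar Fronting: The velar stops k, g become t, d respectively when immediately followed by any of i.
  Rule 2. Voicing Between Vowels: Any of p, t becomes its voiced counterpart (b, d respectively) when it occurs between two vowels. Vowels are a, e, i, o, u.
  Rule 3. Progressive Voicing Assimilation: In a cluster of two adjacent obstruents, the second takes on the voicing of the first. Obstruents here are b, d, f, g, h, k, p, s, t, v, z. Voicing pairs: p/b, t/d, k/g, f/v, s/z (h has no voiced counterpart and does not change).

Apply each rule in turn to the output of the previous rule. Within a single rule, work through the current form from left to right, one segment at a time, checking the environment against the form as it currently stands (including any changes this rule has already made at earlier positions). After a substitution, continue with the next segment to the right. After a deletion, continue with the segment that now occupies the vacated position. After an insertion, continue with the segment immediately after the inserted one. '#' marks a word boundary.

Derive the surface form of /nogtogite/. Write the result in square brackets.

Rule 1 Velar Fronting: [nogtogite] → [nogtodite]
Rule 2 Voicing Between Vowels: [nogtodite] → [nogtodide]
Rule 3 Progressive Voicing Assimilation: [nogtodide] → [nogdodide]

[nogdodide]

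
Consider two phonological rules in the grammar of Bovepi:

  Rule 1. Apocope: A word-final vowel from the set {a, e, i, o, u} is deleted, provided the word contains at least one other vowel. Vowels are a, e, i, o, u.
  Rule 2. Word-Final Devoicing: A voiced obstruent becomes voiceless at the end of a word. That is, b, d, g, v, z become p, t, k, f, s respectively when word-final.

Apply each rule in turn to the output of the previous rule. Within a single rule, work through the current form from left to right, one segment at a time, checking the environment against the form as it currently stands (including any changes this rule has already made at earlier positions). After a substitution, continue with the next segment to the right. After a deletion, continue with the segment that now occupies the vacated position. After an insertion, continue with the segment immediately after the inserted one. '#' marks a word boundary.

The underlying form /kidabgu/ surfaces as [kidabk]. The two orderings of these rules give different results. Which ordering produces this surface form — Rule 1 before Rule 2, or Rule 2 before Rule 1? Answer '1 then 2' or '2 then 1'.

Order 1 then 2:
  1 Apocope: [kidabgu] → [kidabg]
  2 Word-Final Devoicing: [kidabg] → [kidabk]
  result: [kidabk]
Order 2 then 1:
  2 Word-Final Devoicing: no change — [kidabgu]
  1 Apocope: [kidabgu] → [kidabg]
  result: [kidabg]

1 then 2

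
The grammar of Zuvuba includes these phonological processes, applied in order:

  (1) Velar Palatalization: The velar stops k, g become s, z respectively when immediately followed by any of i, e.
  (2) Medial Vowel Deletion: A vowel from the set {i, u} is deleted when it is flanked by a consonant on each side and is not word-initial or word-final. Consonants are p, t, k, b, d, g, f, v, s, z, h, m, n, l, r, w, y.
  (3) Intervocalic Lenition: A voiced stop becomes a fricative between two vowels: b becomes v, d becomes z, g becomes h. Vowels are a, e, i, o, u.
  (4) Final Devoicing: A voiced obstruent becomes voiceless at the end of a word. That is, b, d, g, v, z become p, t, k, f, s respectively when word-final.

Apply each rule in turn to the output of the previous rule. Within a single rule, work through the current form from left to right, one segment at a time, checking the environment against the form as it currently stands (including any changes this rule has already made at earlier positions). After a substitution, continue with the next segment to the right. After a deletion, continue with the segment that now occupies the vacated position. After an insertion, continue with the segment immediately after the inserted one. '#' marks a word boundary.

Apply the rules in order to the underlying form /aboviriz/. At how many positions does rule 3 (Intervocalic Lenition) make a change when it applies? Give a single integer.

(1) Velar Palatalization: no change — [aboviriz]
(2) Medial Vowel Deletion: [aboviriz] → [abovrz]
(3) Intervocalic Lenition: [abovrz] → [avovrz]
(4) Final Devoicing: [avovrz] → [avovrs]
Rule 3 changed 1 position(s).

1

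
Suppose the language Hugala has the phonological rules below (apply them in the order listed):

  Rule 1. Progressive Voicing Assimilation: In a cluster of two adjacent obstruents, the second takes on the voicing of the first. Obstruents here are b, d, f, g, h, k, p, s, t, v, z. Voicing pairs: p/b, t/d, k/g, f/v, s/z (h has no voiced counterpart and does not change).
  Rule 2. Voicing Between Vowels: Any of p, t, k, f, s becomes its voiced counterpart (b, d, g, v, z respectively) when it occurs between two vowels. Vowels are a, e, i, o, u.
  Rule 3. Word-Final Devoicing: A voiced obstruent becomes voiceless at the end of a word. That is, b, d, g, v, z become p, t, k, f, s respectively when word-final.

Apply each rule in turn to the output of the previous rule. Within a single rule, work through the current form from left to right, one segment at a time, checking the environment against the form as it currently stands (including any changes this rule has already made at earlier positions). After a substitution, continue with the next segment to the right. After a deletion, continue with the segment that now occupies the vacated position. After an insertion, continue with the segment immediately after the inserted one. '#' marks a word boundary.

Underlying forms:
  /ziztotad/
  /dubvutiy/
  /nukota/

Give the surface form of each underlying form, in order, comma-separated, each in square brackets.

[zizdodat], [dubvudiy], [nugoda]

/ziztotad/:
  Rule 1 Progressive Voicing Assimilation: [ziztotad] → [zizdotad]
  Rule 2 Voicing Between Vowels: [zizdotad] → [zizdodad]
  Rule 3 Word-Final Devoicing: [zizdodad] → [zizdodat]
/dubvutiy/:
  Rule 1 Progressive Voicing Assimilation: no change — [dubvutiy]
  Rule 2 Voicing Between Vowels: [dubvutiy] → [dubvudiy]
  Rule 3 Word-Final Devoicing: no change — [dubvudiy]
/nukota/:
  Rule 1 Progressive Voicing Assimilation: no change — [nukota]
  Rule 2 Voicing Between Vowels: [nukota] → [nugoda]
  Rule 3 Word-Final Devoicing: no change — [nugoda]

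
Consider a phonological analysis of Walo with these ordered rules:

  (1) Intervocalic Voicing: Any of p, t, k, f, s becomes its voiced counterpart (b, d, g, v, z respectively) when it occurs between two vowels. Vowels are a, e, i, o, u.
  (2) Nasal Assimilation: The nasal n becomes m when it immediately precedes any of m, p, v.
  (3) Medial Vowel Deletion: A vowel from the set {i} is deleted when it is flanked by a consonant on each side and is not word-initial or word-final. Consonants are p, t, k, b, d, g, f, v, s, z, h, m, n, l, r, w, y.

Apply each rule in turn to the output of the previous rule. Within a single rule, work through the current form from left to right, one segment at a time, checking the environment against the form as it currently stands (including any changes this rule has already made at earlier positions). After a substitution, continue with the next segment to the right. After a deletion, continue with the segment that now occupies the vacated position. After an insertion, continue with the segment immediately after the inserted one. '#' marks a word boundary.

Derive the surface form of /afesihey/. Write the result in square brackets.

[avezhey]

(1) Intervocalic Voicing: [afesihey] → [avezihey]
(2) Nasal Assimilation: no change — [avezihey]
(3) Medial Vowel Deletion: [avezihey] → [avezhey]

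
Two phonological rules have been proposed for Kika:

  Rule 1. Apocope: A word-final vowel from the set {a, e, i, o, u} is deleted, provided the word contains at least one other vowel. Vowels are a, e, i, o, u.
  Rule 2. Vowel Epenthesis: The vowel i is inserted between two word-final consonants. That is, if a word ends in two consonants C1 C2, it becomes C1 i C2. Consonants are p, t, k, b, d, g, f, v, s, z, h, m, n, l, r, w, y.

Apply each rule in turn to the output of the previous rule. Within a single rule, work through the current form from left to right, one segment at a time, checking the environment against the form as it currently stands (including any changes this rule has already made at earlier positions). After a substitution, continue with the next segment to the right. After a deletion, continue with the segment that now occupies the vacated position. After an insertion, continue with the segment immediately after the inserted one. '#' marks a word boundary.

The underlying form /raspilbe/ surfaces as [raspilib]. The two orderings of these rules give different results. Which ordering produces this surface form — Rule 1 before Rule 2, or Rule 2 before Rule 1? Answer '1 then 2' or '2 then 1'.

Order 1 then 2:
  1 Apocope: [raspilbe] → [raspilb]
  2 Vowel Epenthesis: [raspilb] → [raspilib]
  result: [raspilib]
Order 2 then 1:
  2 Vowel Epenthesis: no change — [raspilbe]
  1 Apocope: [raspilbe] → [raspilb]
  result: [raspilb]

1 then 2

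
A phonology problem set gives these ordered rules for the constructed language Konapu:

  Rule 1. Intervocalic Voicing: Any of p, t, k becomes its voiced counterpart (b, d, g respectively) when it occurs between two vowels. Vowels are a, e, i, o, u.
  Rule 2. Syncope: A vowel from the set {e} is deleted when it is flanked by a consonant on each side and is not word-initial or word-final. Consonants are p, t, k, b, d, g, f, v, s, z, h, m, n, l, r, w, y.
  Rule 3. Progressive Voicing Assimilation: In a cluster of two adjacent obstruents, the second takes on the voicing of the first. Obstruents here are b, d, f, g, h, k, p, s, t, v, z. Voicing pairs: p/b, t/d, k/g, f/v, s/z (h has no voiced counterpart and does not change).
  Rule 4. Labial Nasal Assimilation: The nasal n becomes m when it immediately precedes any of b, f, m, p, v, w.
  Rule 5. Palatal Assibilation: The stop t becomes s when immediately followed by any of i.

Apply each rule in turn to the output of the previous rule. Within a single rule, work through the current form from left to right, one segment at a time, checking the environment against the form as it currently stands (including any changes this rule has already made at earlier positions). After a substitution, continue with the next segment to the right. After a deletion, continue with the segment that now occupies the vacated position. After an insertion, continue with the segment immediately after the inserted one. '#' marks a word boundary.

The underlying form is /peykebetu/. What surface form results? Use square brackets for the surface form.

Rule 1 Intervocalic Voicing: [peykebetu] → [peykebedu]
Rule 2 Syncope: [peykebedu] → [pykbdu]
Rule 3 Progressive Voicing Assimilation: [pykbdu] → [pykptu]
Rule 4 Labial Nasal Assimilation: no change — [pykptu]
Rule 5 Palatal Assibilation: no change — [pykptu]

[pykptu]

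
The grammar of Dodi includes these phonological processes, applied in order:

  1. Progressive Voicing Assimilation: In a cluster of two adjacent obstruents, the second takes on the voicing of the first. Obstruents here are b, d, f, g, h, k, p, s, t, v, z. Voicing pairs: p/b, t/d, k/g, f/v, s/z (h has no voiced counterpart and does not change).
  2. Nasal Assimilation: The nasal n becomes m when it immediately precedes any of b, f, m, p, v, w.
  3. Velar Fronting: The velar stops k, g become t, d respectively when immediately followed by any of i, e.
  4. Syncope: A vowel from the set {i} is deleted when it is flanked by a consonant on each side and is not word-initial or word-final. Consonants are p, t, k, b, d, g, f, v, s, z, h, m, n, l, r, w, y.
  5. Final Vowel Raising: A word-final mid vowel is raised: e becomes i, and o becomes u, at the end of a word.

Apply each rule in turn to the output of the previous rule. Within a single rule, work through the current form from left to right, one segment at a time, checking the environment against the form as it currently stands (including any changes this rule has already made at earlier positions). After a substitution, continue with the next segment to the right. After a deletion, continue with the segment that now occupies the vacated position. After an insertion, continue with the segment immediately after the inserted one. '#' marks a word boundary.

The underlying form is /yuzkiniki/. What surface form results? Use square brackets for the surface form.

1 Progressive Voicing Assimilation: [yuzkiniki] → [yuzginiki]
2 Nasal Assimilation: no change — [yuzginiki]
3 Velar Fronting: [yuzginiki] → [yuzdiniti]
4 Syncope: [yuzdiniti] → [yuzdnti]
5 Final Vowel Raising: no change — [yuzdnti]

[yuzdnti]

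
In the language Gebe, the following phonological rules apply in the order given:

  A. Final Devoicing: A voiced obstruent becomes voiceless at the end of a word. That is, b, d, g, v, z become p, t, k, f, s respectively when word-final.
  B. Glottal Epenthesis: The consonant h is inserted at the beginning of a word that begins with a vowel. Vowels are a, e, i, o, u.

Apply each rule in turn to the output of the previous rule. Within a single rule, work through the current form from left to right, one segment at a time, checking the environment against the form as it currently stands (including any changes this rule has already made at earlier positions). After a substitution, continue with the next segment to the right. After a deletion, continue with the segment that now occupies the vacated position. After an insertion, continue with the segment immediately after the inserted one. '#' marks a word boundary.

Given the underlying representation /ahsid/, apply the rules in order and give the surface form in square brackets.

[hahsit]

A Final Devoicing: [ahsid] → [ahsit]
B Glottal Epenthesis: [ahsit] → [hahsit]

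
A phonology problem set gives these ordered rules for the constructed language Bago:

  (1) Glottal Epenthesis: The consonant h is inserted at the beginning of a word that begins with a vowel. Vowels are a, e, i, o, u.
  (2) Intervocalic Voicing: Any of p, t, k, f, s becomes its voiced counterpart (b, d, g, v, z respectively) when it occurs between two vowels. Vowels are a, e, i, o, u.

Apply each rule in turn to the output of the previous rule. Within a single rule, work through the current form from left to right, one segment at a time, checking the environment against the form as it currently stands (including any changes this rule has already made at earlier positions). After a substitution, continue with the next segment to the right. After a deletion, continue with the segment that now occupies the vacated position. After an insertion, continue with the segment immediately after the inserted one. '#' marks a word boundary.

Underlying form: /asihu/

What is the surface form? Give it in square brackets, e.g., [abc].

[hazihu]

(1) Glottal Epenthesis: [asihu] → [hasihu]
(2) Intervocalic Voicing: [hasihu] → [hazihu]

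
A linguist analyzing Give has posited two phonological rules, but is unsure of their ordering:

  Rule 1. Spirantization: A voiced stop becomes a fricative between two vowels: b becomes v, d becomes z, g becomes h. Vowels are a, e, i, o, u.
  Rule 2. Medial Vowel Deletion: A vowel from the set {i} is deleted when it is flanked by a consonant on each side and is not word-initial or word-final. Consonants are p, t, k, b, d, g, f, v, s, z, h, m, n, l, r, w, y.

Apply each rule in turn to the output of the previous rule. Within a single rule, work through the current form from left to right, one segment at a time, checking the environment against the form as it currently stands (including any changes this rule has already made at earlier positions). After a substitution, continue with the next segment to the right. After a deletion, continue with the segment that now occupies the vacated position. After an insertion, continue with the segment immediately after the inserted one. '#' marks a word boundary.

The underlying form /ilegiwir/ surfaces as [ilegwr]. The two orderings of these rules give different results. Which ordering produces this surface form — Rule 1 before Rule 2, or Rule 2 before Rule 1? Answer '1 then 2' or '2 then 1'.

2 then 1

Order 1 then 2:
  1 Spirantization: [ilegiwir] → [ilehiwir]
  2 Medial Vowel Deletion: [ilehiwir] → [ilehwr]
  result: [ilehwr]
Order 2 then 1:
  2 Medial Vowel Deletion: [ilegiwir] → [ilegwr]
  1 Spirantization: no change — [ilegwr]
  result: [ilegwr]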